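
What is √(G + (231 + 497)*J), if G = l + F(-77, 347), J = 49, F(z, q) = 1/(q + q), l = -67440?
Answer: I*√15300611754/694 ≈ 178.24*I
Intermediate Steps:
F(z, q) = 1/(2*q)
G = -46803359/694 (G = -67440 + (½)/347 = -67440 + (½)*(1/347) = -67440 + 1/694 = -46803359/694 ≈ -67440.)
√(G + (231 + 497)*J) = √(-46803359/694 + (231 + 497)*49) = √(-46803359/694 + 728*49) = √(-46803359/694 + 35672) = √(-22046991/694) = I*√15300611754/694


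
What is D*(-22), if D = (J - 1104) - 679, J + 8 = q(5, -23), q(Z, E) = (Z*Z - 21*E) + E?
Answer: 28732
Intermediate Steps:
q(Z, E) = Z**2 - 20*E (q(Z, E) = (Z**2 - 21*E) + E = Z**2 - 20*E)
J = 477 (J = -8 + (5**2 - 20*(-23)) = -8 + (25 + 460) = -8 + 485 = 477)
D = -1306 (D = (477 - 1104) - 679 = -627 - 679 = -1306)
D*(-22) = -1306*(-22) = 28732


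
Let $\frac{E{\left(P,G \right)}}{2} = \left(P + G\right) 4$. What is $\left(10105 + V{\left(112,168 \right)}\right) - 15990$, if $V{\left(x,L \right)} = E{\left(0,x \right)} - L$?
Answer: $-5157$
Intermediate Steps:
$E{\left(P,G \right)} = 8 G + 8 P$ ($E{\left(P,G \right)} = 2 \left(P + G\right) 4 = 2 \left(G + P\right) 4 = 2 \left(4 G + 4 P\right) = 8 G + 8 P$)
$V{\left(x,L \right)} = - L + 8 x$ ($V{\left(x,L \right)} = \left(8 x + 8 \cdot 0\right) - L = \left(8 x + 0\right) - L = 8 x - L = - L + 8 x$)
$\left(10105 + V{\left(112,168 \right)}\right) - 15990 = \left(10105 + \left(\left(-1\right) 168 + 8 \cdot 112\right)\right) - 15990 = \left(10105 + \left(-168 + 896\right)\right) - 15990 = \left(10105 + 728\right) - 15990 = 10833 - 15990 = -5157$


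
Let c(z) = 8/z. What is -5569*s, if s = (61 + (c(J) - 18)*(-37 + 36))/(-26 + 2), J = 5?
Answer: 718401/40 ≈ 17960.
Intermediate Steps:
s = -129/40 (s = (61 + (8/5 - 18)*(-37 + 36))/(-26 + 2) = (61 + (8*(1/5) - 18)*(-1))/(-24) = (61 + (8/5 - 18)*(-1))*(-1/24) = (61 - 82/5*(-1))*(-1/24) = (61 + 82/5)*(-1/24) = (387/5)*(-1/24) = -129/40 ≈ -3.2250)
-5569*s = -5569*(-129/40) = 718401/40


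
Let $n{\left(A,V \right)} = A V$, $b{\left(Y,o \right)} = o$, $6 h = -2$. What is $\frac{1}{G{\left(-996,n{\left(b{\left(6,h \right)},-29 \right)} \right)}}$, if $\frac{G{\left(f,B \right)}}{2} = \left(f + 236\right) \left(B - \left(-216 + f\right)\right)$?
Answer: $- \frac{3}{5570800} \approx -5.3852 \cdot 10^{-7}$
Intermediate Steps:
$h = - \frac{1}{3}$ ($h = \frac{1}{6} \left(-2\right) = - \frac{1}{3} \approx -0.33333$)
$G{\left(f,B \right)} = 2 \left(236 + f\right) \left(216 + B - f\right)$ ($G{\left(f,B \right)} = 2 \left(f + 236\right) \left(B - \left(-216 + f\right)\right) = 2 \left(236 + f\right) \left(216 + B - f\right)$)
$\frac{1}{G{\left(-996,n{\left(b{\left(6,h \right)},-29 \right)} \right)}} = \frac{1}{101952 - -39840 - 2 \left(-996\right)^{2} + 472 \left(\left(- \frac{1}{3}\right) \left(-29\right)\right) + 2 \left(\left(- \frac{1}{3}\right) \left(-29\right)\right) \left(-996\right)} = \frac{1}{101952 + 39840 - 1984032 + 472 \cdot \frac{29}{3} + 2 \cdot \frac{29}{3} \left(-996\right)} = \frac{1}{101952 + 39840 - 1984032 + \frac{13688}{3} - 19256} = \frac{1}{- \frac{5570800}{3}} = - \frac{3}{5570800}$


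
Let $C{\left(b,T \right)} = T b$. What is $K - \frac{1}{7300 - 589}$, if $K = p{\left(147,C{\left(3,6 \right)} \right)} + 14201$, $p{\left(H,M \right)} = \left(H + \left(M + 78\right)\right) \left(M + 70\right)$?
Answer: $\frac{238810934}{6711} \approx 35585.0$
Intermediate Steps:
$p{\left(H,M \right)} = \left(70 + M\right) \left(78 + H + M\right)$ ($p{\left(H,M \right)} = \left(H + \left(78 + M\right)\right) \left(70 + M\right) = \left(78 + H + M\right) \left(70 + M\right) = \left(70 + M\right) \left(78 + H + M\right)$)
$K = 35585$ ($K = \left(5460 + \left(6 \cdot 3\right)^{2} + 70 \cdot 147 + 148 \cdot 6 \cdot 3 + 147 \cdot 6 \cdot 3\right) + 14201 = \left(5460 + 18^{2} + 10290 + 148 \cdot 18 + 147 \cdot 18\right) + 14201 = \left(5460 + 324 + 10290 + 2664 + 2646\right) + 14201 = 21384 + 14201 = 35585$)
$K - \frac{1}{7300 - 589} = 35585 - \frac{1}{7300 - 589} = 35585 - \frac{1}{6711} = \frac{238810934}{6711}$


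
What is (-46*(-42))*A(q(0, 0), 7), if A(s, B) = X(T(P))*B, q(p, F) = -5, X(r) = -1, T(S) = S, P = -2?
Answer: -13524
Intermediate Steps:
A(s, B) = -B
(-46*(-42))*A(q(0, 0), 7) = (-46*(-42))*(-1*7) = 1932*(-7) = -13524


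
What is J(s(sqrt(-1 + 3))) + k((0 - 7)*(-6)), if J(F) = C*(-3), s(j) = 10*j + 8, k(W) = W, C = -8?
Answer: 66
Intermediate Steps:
s(j) = 8 + 10*j
J(F) = 24 (J(F) = -8*(-3) = 24)
J(s(sqrt(-1 + 3))) + k((0 - 7)*(-6)) = 24 + (0 - 7)*(-6) = 24 - 7*(-6) = 24 + 42 = 66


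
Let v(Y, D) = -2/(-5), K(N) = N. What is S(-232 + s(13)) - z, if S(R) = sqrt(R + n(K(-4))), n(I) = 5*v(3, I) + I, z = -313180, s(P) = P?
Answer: 313180 + I*sqrt(221) ≈ 3.1318e+5 + 14.866*I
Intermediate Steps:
v(Y, D) = 2/5 (v(Y, D) = -2*(-1/5) = 2/5)
n(I) = 2 + I (n(I) = 5*(2/5) + I = 2 + I)
S(R) = sqrt(-2 + R) (S(R) = sqrt(R + (2 - 4)) = sqrt(R - 2) = sqrt(-2 + R))
S(-232 + s(13)) - z = sqrt(-2 + (-232 + 13)) - 1*(-313180) = sqrt(-2 - 219) + 313180 = sqrt(-221) + 313180 = I*sqrt(221) + 313180 = 313180 + I*sqrt(221)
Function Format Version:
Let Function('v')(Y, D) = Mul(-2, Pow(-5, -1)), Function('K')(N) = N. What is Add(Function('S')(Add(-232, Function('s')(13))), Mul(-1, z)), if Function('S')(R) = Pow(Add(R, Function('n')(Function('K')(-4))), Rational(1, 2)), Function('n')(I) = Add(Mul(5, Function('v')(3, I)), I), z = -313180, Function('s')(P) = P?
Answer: Add(313180, Mul(I, Pow(221, Rational(1, 2)))) ≈ Add(3.1318e+5, Mul(14.866, I))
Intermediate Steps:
Function('v')(Y, D) = Rational(2, 5) (Function('v')(Y, D) = Mul(-2, Rational(-1, 5)) = Rational(2, 5))
Function('n')(I) = Add(2, I) (Function('n')(I) = Add(Mul(5, Rational(2, 5)), I) = Add(2, I))
Function('S')(R) = Pow(Add(-2, R), Rational(1, 2)) (Function('S')(R) = Pow(Add(R, Add(2, -4)), Rational(1, 2)) = Pow(Add(R, -2), Rational(1, 2)) = Pow(Add(-2, R), Rational(1, 2)))
Add(Function('S')(Add(-232, Function('s')(13))), Mul(-1, z)) = Add(Pow(Add(-2, Add(-232, 13)), Rational(1, 2)), Mul(-1, -313180)) = Add(Pow(Add(-2, -219), Rational(1, 2)), 313180) = Add(Pow(-221, Rational(1, 2)), 313180) = Add(Mul(I, Pow(221, Rational(1, 2))), 313180) = Add(313180, Mul(I, Pow(221, Rational(1, 2))))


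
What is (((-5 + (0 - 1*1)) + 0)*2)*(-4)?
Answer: 48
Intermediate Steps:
(((-5 + (0 - 1*1)) + 0)*2)*(-4) = (((-5 + (0 - 1)) + 0)*2)*(-4) = (((-5 - 1) + 0)*2)*(-4) = ((-6 + 0)*2)*(-4) = -6*2*(-4) = -12*(-4) = 48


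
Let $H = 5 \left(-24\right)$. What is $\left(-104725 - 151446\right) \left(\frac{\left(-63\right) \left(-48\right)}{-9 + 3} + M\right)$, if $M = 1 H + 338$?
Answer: $73264906$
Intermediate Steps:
$H = -120$
$M = 218$ ($M = 1 \left(-120\right) + 338 = -120 + 338 = 218$)
$\left(-104725 - 151446\right) \left(\frac{\left(-63\right) \left(-48\right)}{-9 + 3} + M\right) = \left(-104725 - 151446\right) \left(\frac{\left(-63\right) \left(-48\right)}{-9 + 3} + 218\right) = - 256171 \left(\frac{3024}{-6} + 218\right) = - 256171 \left(3024 \left(- \frac{1}{6}\right) + 218\right) = - 256171 \left(-504 + 218\right) = \left(-256171\right) \left(-286\right) = 73264906$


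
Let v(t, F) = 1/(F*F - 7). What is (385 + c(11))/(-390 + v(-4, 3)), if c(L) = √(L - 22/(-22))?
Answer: -770/779 - 4*√3/779 ≈ -0.99734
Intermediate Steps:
v(t, F) = 1/(-7 + F²) (v(t, F) = 1/(F² - 7) = 1/(-7 + F²))
c(L) = √(1 + L) (c(L) = √(L - 22*(-1/22)) = √(L + 1) = √(1 + L))
(385 + c(11))/(-390 + v(-4, 3)) = (385 + √(1 + 11))/(-390 + 1/(-7 + 3²)) = (385 + √12)/(-390 + 1/(-7 + 9)) = (385 + 2*√3)/(-390 + 1/2) = (385 + 2*√3)/(-390 + ½) = (385 + 2*√3)/(-779/2) = (385 + 2*√3)*(-2/779) = -770/779 - 4*√3/779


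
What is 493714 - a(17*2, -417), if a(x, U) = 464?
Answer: 493250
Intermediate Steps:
493714 - a(17*2, -417) = 493714 - 1*464 = 493714 - 464 = 493250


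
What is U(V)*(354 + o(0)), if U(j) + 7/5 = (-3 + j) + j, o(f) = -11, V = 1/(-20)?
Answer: -3087/2 ≈ -1543.5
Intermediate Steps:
V = -1/20 ≈ -0.050000
U(j) = -22/5 + 2*j (U(j) = -7/5 + ((-3 + j) + j) = -7/5 + (-3 + 2*j) = -22/5 + 2*j)
U(V)*(354 + o(0)) = (-22/5 + 2*(-1/20))*(354 - 11) = (-22/5 - 1/10)*343 = -9/2*343 = -3087/2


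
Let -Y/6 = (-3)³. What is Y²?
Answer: 26244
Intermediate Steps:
Y = 162 (Y = -6*(-3)³ = -6*(-27) = 162)
Y² = 162² = 26244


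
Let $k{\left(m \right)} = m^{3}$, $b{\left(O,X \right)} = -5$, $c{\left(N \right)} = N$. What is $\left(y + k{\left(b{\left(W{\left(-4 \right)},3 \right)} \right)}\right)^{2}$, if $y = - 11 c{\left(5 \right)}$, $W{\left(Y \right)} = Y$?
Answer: $32400$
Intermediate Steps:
$y = -55$ ($y = \left(-11\right) 5 = -55$)
$\left(y + k{\left(b{\left(W{\left(-4 \right)},3 \right)} \right)}\right)^{2} = \left(-55 + \left(-5\right)^{3}\right)^{2} = \left(-55 - 125\right)^{2} = \left(-180\right)^{2} = 32400$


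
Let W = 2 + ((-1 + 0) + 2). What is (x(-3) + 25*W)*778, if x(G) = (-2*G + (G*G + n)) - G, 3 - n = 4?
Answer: 71576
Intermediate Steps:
n = -1 (n = 3 - 1*4 = 3 - 4 = -1)
x(G) = -1 + G² - 3*G (x(G) = (-2*G + (G*G - 1)) - G = (-2*G + (G² - 1)) - G = (-2*G + (-1 + G²)) - G = (-1 + G² - 2*G) - G = -1 + G² - 3*G)
W = 3 (W = 2 + (-1 + 2) = 2 + 1 = 3)
(x(-3) + 25*W)*778 = ((-1 + (-3)² - 3*(-3)) + 25*3)*778 = ((-1 + 9 + 9) + 75)*778 = (17 + 75)*778 = 92*778 = 71576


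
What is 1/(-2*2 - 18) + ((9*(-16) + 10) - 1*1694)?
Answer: -40217/22 ≈ -1828.0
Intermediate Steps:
1/(-2*2 - 18) + ((9*(-16) + 10) - 1*1694) = 1/(-4 - 18) + ((-144 + 10) - 1694) = 1/(-22) + (-134 - 1694) = -1/22 - 1828 = -40217/22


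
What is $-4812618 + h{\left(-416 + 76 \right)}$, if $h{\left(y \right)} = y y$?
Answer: $-4697018$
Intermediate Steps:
$h{\left(y \right)} = y^{2}$
$-4812618 + h{\left(-416 + 76 \right)} = -4812618 + \left(-416 + 76\right)^{2} = -4812618 + \left(-340\right)^{2} = -4812618 + 115600 = -4697018$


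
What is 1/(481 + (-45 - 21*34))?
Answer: -1/278 ≈ -0.0035971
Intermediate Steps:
1/(481 + (-45 - 21*34)) = 1/(481 + (-45 - 714)) = 1/(481 - 759) = 1/(-278) = -1/278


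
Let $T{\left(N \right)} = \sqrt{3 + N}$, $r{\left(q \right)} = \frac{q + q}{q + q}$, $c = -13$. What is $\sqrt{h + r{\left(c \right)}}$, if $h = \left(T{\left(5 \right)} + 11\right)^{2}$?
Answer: $\sqrt{130 + 44 \sqrt{2}} \approx 13.865$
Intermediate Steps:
$r{\left(q \right)} = 1$ ($r{\left(q \right)} = \frac{2 q}{2 q} = 2 q \frac{1}{2 q} = 1$)
$h = \left(11 + 2 \sqrt{2}\right)^{2}$ ($h = \left(\sqrt{3 + 5} + 11\right)^{2} = \left(\sqrt{8} + 11\right)^{2} = \left(2 \sqrt{2} + 11\right)^{2} = \left(11 + 2 \sqrt{2}\right)^{2} \approx 191.23$)
$\sqrt{h + r{\left(c \right)}} = \sqrt{\left(129 + 44 \sqrt{2}\right) + 1} = \sqrt{130 + 44 \sqrt{2}}$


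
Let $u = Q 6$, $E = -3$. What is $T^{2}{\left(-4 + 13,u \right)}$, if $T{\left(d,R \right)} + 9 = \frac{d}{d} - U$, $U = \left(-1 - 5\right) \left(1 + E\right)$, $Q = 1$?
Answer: $400$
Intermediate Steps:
$U = 12$ ($U = \left(-1 - 5\right) \left(1 - 3\right) = \left(-6\right) \left(-2\right) = 12$)
$u = 6$ ($u = 1 \cdot 6 = 6$)
$T{\left(d,R \right)} = -20$ ($T{\left(d,R \right)} = -9 + \left(\frac{d}{d} - 12\right) = -9 + \left(1 - 12\right) = -9 - 11 = -20$)
$T^{2}{\left(-4 + 13,u \right)} = \left(-20\right)^{2} = 400$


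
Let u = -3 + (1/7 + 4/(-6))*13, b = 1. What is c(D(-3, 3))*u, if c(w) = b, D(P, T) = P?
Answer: -206/21 ≈ -9.8095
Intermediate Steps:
c(w) = 1
u = -206/21 (u = -3 + (1*(⅐) + 4*(-⅙))*13 = -3 + (⅐ - ⅔)*13 = -3 - 11/21*13 = -3 - 143/21 = -206/21 ≈ -9.8095)
c(D(-3, 3))*u = 1*(-206/21) = -206/21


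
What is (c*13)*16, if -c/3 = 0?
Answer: 0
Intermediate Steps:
c = 0 (c = -3*0 = 0)
(c*13)*16 = (0*13)*16 = 0*16 = 0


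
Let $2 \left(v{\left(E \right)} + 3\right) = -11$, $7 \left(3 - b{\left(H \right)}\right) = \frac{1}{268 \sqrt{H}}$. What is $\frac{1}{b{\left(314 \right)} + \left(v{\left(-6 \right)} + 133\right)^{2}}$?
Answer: $\frac{17132394515208}{265607795267898425} + \frac{1876 \sqrt{314}}{265607795267898425} \approx 6.4503 \cdot 10^{-5}$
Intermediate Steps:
$b{\left(H \right)} = 3 - \frac{1}{1876 \sqrt{H}}$ ($b{\left(H \right)} = 3 - \frac{1}{7 \cdot 268 \sqrt{H}} = 3 - \frac{\frac{1}{268} \frac{1}{\sqrt{H}}}{7} = 3 - \frac{1}{1876 \sqrt{H}}$)
$v{\left(E \right)} = - \frac{17}{2}$ ($v{\left(E \right)} = -3 + \frac{1}{2} \left(-11\right) = -3 - \frac{11}{2} = - \frac{17}{2}$)
$\frac{1}{b{\left(314 \right)} + \left(v{\left(-6 \right)} + 133\right)^{2}} = \frac{1}{\left(3 - \frac{1}{1876 \sqrt{314}}\right) + \left(- \frac{17}{2} + 133\right)^{2}} = \frac{1}{\left(3 - \frac{\frac{1}{314} \sqrt{314}}{1876}\right) + \left(\frac{249}{2}\right)^{2}} = \frac{1}{\left(3 - \frac{\sqrt{314}}{589064}\right) + \frac{62001}{4}} = \frac{1}{\frac{62013}{4} - \frac{\sqrt{314}}{589064}}$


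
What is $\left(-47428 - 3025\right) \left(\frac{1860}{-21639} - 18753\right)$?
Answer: $\frac{6824575952077}{7213} \approx 9.4615 \cdot 10^{8}$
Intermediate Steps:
$\left(-47428 - 3025\right) \left(\frac{1860}{-21639} - 18753\right) = - 50453 \left(1860 \left(- \frac{1}{21639}\right) - 18753\right) = - 50453 \left(- \frac{620}{7213} - 18753\right) = \left(-50453\right) \left(- \frac{135266009}{7213}\right) = \frac{6824575952077}{7213}$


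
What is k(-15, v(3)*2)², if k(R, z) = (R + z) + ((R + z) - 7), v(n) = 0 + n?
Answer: 625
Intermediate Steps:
v(n) = n
k(R, z) = -7 + 2*R + 2*z (k(R, z) = (R + z) + (-7 + R + z) = -7 + 2*R + 2*z)
k(-15, v(3)*2)² = (-7 + 2*(-15) + 2*(3*2))² = (-7 - 30 + 2*6)² = (-7 - 30 + 12)² = (-25)² = 625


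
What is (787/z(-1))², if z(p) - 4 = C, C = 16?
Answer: 619369/400 ≈ 1548.4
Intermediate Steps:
z(p) = 20 (z(p) = 4 + 16 = 20)
(787/z(-1))² = (787/20)² = 619369/400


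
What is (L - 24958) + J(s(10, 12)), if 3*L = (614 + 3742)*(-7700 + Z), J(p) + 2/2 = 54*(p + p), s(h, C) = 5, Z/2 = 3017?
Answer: -2443451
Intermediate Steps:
Z = 6034 (Z = 2*3017 = 6034)
J(p) = -1 + 108*p (J(p) = -1 + 54*(p + p) = -1 + 54*(2*p) = -1 + 108*p)
L = -2419032 (L = ((614 + 3742)*(-7700 + 6034))/3 = (4356*(-1666))/3 = (⅓)*(-7257096) = -2419032)
(L - 24958) + J(s(10, 12)) = (-2419032 - 24958) + (-1 + 108*5) = -2443990 + (-1 + 540) = -2443990 + 539 = -2443451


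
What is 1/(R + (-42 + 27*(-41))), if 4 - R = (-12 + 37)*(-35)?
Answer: -1/270 ≈ -0.0037037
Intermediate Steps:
R = 879 (R = 4 - (-12 + 37)*(-35) = 4 - 25*(-35) = 4 - 1*(-875) = 4 + 875 = 879)
1/(R + (-42 + 27*(-41))) = 1/(879 + (-42 + 27*(-41))) = 1/(879 + (-42 - 1107)) = 1/(879 - 1149) = 1/(-270) = -1/270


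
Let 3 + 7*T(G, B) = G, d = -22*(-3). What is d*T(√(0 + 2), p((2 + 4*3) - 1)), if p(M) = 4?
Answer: -198/7 + 66*√2/7 ≈ -14.952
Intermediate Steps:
d = 66
T(G, B) = -3/7 + G/7
d*T(√(0 + 2), p((2 + 4*3) - 1)) = 66*(-3/7 + √(0 + 2)/7) = 66*(-3/7 + √2/7) = -198/7 + 66*√2/7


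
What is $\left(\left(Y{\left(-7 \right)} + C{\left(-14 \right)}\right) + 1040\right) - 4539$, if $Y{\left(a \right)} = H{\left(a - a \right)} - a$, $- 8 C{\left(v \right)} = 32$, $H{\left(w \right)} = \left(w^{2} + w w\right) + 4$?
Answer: $-3492$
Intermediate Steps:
$H{\left(w \right)} = 4 + 2 w^{2}$ ($H{\left(w \right)} = \left(w^{2} + w^{2}\right) + 4 = 2 w^{2} + 4 = 4 + 2 w^{2}$)
$C{\left(v \right)} = -4$ ($C{\left(v \right)} = \left(- \frac{1}{8}\right) 32 = -4$)
$Y{\left(a \right)} = 4 - a$ ($Y{\left(a \right)} = \left(4 + 2 \left(a - a\right)^{2}\right) - a = \left(4 + 2 \cdot 0^{2}\right) - a = \left(4 + 2 \cdot 0\right) - a = \left(4 + 0\right) - a = 4 - a$)
$\left(\left(Y{\left(-7 \right)} + C{\left(-14 \right)}\right) + 1040\right) - 4539 = \left(\left(\left(4 - -7\right) - 4\right) + 1040\right) - 4539 = \left(\left(\left(4 + 7\right) - 4\right) + 1040\right) - 4539 = \left(\left(11 - 4\right) + 1040\right) - 4539 = \left(7 + 1040\right) - 4539 = 1047 - 4539 = -3492$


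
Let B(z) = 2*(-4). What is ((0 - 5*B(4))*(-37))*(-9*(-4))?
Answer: -53280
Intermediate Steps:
B(z) = -8
((0 - 5*B(4))*(-37))*(-9*(-4)) = ((0 - 5*(-8))*(-37))*(-9*(-4)) = ((0 + 40)*(-37))*36 = (40*(-37))*36 = -1480*36 = -53280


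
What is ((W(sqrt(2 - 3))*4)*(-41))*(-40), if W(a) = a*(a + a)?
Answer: -13120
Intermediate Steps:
W(a) = 2*a**2 (W(a) = a*(2*a) = 2*a**2)
((W(sqrt(2 - 3))*4)*(-41))*(-40) = (((2*(sqrt(2 - 3))**2)*4)*(-41))*(-40) = (((2*(sqrt(-1))**2)*4)*(-41))*(-40) = (((2*I**2)*4)*(-41))*(-40) = (((2*(-1))*4)*(-41))*(-40) = (-2*4*(-41))*(-40) = -8*(-41)*(-40) = 328*(-40) = -13120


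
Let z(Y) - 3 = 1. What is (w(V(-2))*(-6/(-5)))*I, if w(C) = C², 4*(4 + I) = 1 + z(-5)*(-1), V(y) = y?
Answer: -114/5 ≈ -22.800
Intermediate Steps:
z(Y) = 4 (z(Y) = 3 + 1 = 4)
I = -19/4 (I = -4 + (1 + 4*(-1))/4 = -4 + (1 - 4)/4 = -4 + (¼)*(-3) = -4 - ¾ = -19/4 ≈ -4.7500)
(w(V(-2))*(-6/(-5)))*I = ((-2)²*(-6/(-5)))*(-19/4) = (4*(-6*(-⅕)))*(-19/4) = (4*(6/5))*(-19/4) = (24/5)*(-19/4) = -114/5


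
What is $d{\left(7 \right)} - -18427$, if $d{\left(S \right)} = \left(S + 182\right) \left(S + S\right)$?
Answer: $21073$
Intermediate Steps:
$d{\left(S \right)} = 2 S \left(182 + S\right)$ ($d{\left(S \right)} = \left(182 + S\right) 2 S = 2 S \left(182 + S\right)$)
$d{\left(7 \right)} - -18427 = 2 \cdot 7 \left(182 + 7\right) - -18427 = 2 \cdot 7 \cdot 189 + 18427 = 2646 + 18427 = 21073$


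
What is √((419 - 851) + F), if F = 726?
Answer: 7*√6 ≈ 17.146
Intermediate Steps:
√((419 - 851) + F) = √((419 - 851) + 726) = √(-432 + 726) = √294 = 7*√6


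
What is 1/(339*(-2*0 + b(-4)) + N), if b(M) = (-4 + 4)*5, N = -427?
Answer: -1/427 ≈ -0.0023419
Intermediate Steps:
b(M) = 0 (b(M) = 0*5 = 0)
1/(339*(-2*0 + b(-4)) + N) = 1/(339*(-2*0 + 0) - 427) = 1/(339*(0 + 0) - 427) = 1/(339*0 - 427) = 1/(0 - 427) = 1/(-427) = -1/427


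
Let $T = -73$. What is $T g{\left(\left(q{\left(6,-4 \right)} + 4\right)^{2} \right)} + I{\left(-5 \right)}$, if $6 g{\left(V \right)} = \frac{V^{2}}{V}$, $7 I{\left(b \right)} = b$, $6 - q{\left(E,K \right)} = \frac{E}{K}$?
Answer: $- \frac{270439}{168} \approx -1609.8$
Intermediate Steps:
$q{\left(E,K \right)} = 6 - \frac{E}{K}$
$I{\left(b \right)} = \frac{b}{7}$
$g{\left(V \right)} = \frac{V}{6}$ ($g{\left(V \right)} = \frac{V^{2} \frac{1}{V}}{6} = \frac{V}{6}$)
$T g{\left(\left(q{\left(6,-4 \right)} + 4\right)^{2} \right)} + I{\left(-5 \right)} = - 73 \frac{\left(\left(6 - \frac{6}{-4}\right) + 4\right)^{2}}{6} + \frac{1}{7} \left(-5\right) = - 73 \frac{\left(\left(6 - 6 \left(- \frac{1}{4}\right)\right) + 4\right)^{2}}{6} - \frac{5}{7} = - 73 \frac{\left(\left(6 + \frac{3}{2}\right) + 4\right)^{2}}{6} - \frac{5}{7} = - 73 \frac{\left(\frac{15}{2} + 4\right)^{2}}{6} - \frac{5}{7} = - 73 \frac{\left(\frac{23}{2}\right)^{2}}{6} - \frac{5}{7} = - 73 \cdot \frac{1}{6} \cdot \frac{529}{4} - \frac{5}{7} = \left(-73\right) \frac{529}{24} - \frac{5}{7} = - \frac{38617}{24} - \frac{5}{7} = - \frac{270439}{168}$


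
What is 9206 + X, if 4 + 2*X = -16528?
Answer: 940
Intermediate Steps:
X = -8266 (X = -2 + (1/2)*(-16528) = -2 - 8264 = -8266)
9206 + X = 9206 - 8266 = 940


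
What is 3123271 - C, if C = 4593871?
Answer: -1470600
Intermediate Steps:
3123271 - C = 3123271 - 1*4593871 = 3123271 - 4593871 = -1470600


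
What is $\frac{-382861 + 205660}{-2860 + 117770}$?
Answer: $- \frac{177201}{114910} \approx -1.5421$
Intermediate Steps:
$\frac{-382861 + 205660}{-2860 + 117770} = - \frac{177201}{114910}$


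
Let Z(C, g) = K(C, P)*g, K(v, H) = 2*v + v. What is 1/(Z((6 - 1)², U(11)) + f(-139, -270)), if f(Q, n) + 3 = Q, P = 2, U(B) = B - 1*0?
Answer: 1/683 ≈ 0.0014641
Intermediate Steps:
U(B) = B (U(B) = B + 0 = B)
K(v, H) = 3*v
f(Q, n) = -3 + Q
Z(C, g) = 3*C*g (Z(C, g) = (3*C)*g = 3*C*g)
1/(Z((6 - 1)², U(11)) + f(-139, -270)) = 1/(3*(6 - 1)²*11 + (-3 - 139)) = 1/(3*5²*11 - 142) = 1/(3*25*11 - 142) = 1/(825 - 142) = 1/683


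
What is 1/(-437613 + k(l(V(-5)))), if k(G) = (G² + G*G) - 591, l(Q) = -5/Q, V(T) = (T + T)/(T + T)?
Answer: -1/438154 ≈ -2.2823e-6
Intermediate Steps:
V(T) = 1 (V(T) = (2*T)/((2*T)) = (2*T)*(1/(2*T)) = 1)
k(G) = -591 + 2*G² (k(G) = (G² + G²) - 591 = 2*G² - 591 = -591 + 2*G²)
1/(-437613 + k(l(V(-5)))) = 1/(-437613 + (-591 + 2*(-5/1)²)) = 1/(-437613 + (-591 + 2*(-5*1)²)) = 1/(-437613 + (-591 + 2*(-5)²)) = 1/(-437613 + (-591 + 2*25)) = 1/(-437613 + (-591 + 50)) = 1/(-437613 - 541) = 1/(-438154) = -1/438154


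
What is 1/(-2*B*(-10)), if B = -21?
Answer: -1/420 ≈ -0.0023810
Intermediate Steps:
1/(-2*B*(-10)) = 1/(-2*(-21)*(-10)) = 1/(42*(-10)) = 1/(-420) = -1/420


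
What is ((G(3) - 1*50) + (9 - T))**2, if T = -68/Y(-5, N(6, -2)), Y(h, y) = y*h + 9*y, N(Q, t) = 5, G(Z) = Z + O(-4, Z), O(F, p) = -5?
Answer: 39204/25 ≈ 1568.2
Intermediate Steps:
G(Z) = -5 + Z (G(Z) = Z - 5 = -5 + Z)
Y(h, y) = 9*y + h*y (Y(h, y) = h*y + 9*y = 9*y + h*y)
T = -17/5 (T = -68*1/(5*(9 - 5)) = -68/(5*4) = -68/20 = -68*1/20 = -17/5 ≈ -3.4000)
((G(3) - 1*50) + (9 - T))**2 = (((-5 + 3) - 1*50) + (9 - 1*(-17/5)))**2 = ((-2 - 50) + (9 + 17/5))**2 = (-52 + 62/5)**2 = (-198/5)**2 = 39204/25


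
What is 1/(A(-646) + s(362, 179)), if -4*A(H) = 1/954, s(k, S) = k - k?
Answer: -3816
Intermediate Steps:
s(k, S) = 0
A(H) = -1/3816 (A(H) = -1/4/954 = -1/4*1/954 = -1/3816)
1/(A(-646) + s(362, 179)) = 1/(-1/3816 + 0) = 1/(-1/3816) = -3816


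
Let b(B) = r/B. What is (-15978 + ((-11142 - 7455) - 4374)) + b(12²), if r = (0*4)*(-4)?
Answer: -38949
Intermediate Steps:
r = 0 (r = 0*(-4) = 0)
b(B) = 0 (b(B) = 0/B = 0)
(-15978 + ((-11142 - 7455) - 4374)) + b(12²) = (-15978 + ((-11142 - 7455) - 4374)) + 0 = (-15978 + (-18597 - 4374)) + 0 = (-15978 - 22971) + 0 = -38949 + 0 = -38949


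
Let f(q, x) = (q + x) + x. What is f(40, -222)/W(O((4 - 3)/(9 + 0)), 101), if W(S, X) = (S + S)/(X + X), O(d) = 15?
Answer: -40804/15 ≈ -2720.3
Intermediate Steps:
f(q, x) = q + 2*x
W(S, X) = S/X (W(S, X) = (2*S)/((2*X)) = (2*S)*(1/(2*X)) = S/X)
f(40, -222)/W(O((4 - 3)/(9 + 0)), 101) = (40 + 2*(-222))/((15/101)) = (40 - 444)/((15*(1/101))) = -404/15/101 = -404*101/15 = -40804/15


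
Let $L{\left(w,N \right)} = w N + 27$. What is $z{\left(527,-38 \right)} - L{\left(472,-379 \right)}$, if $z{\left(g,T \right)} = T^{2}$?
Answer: $180305$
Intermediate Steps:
$L{\left(w,N \right)} = 27 + N w$ ($L{\left(w,N \right)} = N w + 27 = 27 + N w$)
$z{\left(527,-38 \right)} - L{\left(472,-379 \right)} = \left(-38\right)^{2} - \left(27 - 178888\right) = 1444 - \left(27 - 178888\right) = 1444 - -178861 = 1444 + 178861 = 180305$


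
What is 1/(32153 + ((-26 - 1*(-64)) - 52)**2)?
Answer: 1/32349 ≈ 3.0913e-5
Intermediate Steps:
1/(32153 + ((-26 - 1*(-64)) - 52)**2) = 1/(32153 + ((-26 + 64) - 52)**2) = 1/(32153 + (38 - 52)**2) = 1/(32153 + (-14)**2) = 1/(32153 + 196) = 1/32349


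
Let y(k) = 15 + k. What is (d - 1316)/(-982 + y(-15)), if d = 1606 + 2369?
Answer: -2659/982 ≈ -2.7077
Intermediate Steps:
d = 3975
(d - 1316)/(-982 + y(-15)) = (3975 - 1316)/(-982 + (15 - 15)) = 2659/(-982 + 0) = 2659/(-982) = 2659*(-1/982) = -2659/982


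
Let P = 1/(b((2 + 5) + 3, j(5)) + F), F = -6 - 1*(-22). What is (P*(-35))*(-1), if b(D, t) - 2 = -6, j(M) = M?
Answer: 35/12 ≈ 2.9167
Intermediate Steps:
b(D, t) = -4 (b(D, t) = 2 - 6 = -4)
F = 16 (F = -6 + 22 = 16)
P = 1/12 (P = 1/(-4 + 16) = 1/12 ≈ 0.083333)
(P*(-35))*(-1) = ((1/12)*(-35))*(-1) = -35/12*(-1) = 35/12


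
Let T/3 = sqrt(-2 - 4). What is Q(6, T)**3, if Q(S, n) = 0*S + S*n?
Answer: -34992*I*sqrt(6) ≈ -85713.0*I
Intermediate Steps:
T = 3*I*sqrt(6) (T = 3*sqrt(-2 - 4) = 3*sqrt(-6) = 3*(I*sqrt(6)) = 3*I*sqrt(6) ≈ 7.3485*I)
Q(S, n) = S*n (Q(S, n) = 0 + S*n = S*n)
Q(6, T)**3 = (6*(3*I*sqrt(6)))**3 = (18*I*sqrt(6))**3 = -34992*I*sqrt(6)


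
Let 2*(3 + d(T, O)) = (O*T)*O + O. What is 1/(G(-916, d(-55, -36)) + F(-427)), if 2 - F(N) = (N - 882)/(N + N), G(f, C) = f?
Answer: -122/111695 ≈ -0.0010923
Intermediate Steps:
d(T, O) = -3 + O/2 + T*O²/2 (d(T, O) = -3 + ((O*T)*O + O)/2 = -3 + (T*O² + O)/2 = -3 + (O + T*O²)/2 = -3 + (O/2 + T*O²/2) = -3 + O/2 + T*O²/2)
F(N) = 2 - (-882 + N)/(2*N) (F(N) = 2 - (N - 882)/(N + N) = 2 - (-882 + N)/(2*N))
1/(G(-916, d(-55, -36)) + F(-427)) = 1/(-916 + (3/2 + 441/(-427))) = 1/(-916 + (3/2 + 441*(-1/427))) = 1/(-916 + (3/2 - 63/61)) = 1/(-916 + 57/122) = 1/(-111695/122) = -122/111695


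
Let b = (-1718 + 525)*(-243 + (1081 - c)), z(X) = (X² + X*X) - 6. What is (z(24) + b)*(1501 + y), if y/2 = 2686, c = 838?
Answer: 7876458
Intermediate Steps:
z(X) = -6 + 2*X² (z(X) = (X² + X²) - 6 = 2*X² - 6 = -6 + 2*X²)
y = 5372 (y = 2*2686 = 5372)
b = 0 (b = (-1718 + 525)*(-243 + (1081 - 1*838)) = -1193*(-243 + (1081 - 838)) = -1193*(-243 + 243) = -1193*0 = 0)
(z(24) + b)*(1501 + y) = ((-6 + 2*24²) + 0)*(1501 + 5372) = ((-6 + 2*576) + 0)*6873 = ((-6 + 1152) + 0)*6873 = (1146 + 0)*6873 = 1146*6873 = 7876458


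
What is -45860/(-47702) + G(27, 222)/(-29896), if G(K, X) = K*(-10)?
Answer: 345977525/356524748 ≈ 0.97042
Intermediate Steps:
G(K, X) = -10*K
-45860/(-47702) + G(27, 222)/(-29896) = -45860/(-47702) - 10*27/(-29896) = -45860*(-1/47702) - 270*(-1/29896) = 22930/23851 + 135/14948 = 345977525/356524748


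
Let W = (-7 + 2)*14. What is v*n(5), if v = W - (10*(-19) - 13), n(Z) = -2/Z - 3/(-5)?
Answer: 133/5 ≈ 26.600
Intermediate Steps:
W = -70 (W = -5*14 = -70)
n(Z) = ⅗ - 2/Z (n(Z) = -2/Z - 3*(-⅕) = -2/Z + ⅗ = ⅗ - 2/Z)
v = 133 (v = -70 - (10*(-19) - 13) = -70 - (-190 - 13) = -70 - 1*(-203) = -70 + 203 = 133)
v*n(5) = 133*(⅗ - 2/5) = 133*(⅗ - 2*⅕) = 133*(⅗ - ⅖) = 133*(⅕) = 133/5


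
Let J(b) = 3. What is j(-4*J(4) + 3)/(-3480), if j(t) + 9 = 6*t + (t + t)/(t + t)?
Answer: 31/1740 ≈ 0.017816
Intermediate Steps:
j(t) = -8 + 6*t (j(t) = -9 + (6*t + (t + t)/(t + t)) = -9 + (6*t + (2*t)/((2*t))) = -9 + (6*t + (2*t)*(1/(2*t))) = -9 + (6*t + 1) = -9 + (1 + 6*t) = -8 + 6*t)
j(-4*J(4) + 3)/(-3480) = (-8 + 6*(-4*3 + 3))/(-3480) = (-8 + 6*(-12 + 3))*(-1/3480) = (-8 + 6*(-9))*(-1/3480) = (-8 - 54)*(-1/3480) = -62*(-1/3480) = 31/1740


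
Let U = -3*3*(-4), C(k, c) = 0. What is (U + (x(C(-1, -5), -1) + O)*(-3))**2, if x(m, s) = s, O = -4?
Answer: 2601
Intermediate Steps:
U = 36 (U = -9*(-4) = 36)
(U + (x(C(-1, -5), -1) + O)*(-3))**2 = (36 + (-1 - 4)*(-3))**2 = (36 - 5*(-3))**2 = (36 + 15)**2 = 51**2 = 2601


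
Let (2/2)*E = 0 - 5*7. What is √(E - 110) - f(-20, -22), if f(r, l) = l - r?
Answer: 2 + I*√145 ≈ 2.0 + 12.042*I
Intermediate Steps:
E = -35 (E = 0 - 5*7 = 0 - 35 = -35)
√(E - 110) - f(-20, -22) = √(-35 - 110) - (-22 - 1*(-20)) = √(-145) - (-22 + 20) = I*√145 - 1*(-2) = I*√145 + 2 = 2 + I*√145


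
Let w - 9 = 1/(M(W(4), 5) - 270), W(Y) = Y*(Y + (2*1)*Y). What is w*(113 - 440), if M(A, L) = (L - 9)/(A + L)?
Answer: -42108771/14314 ≈ -2941.8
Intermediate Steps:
W(Y) = 3*Y² (W(Y) = Y*(Y + 2*Y) = Y*(3*Y) = 3*Y²)
M(A, L) = (-9 + L)/(A + L)
w = 128773/14314 (w = 9 + 1/((-9 + 5)/(3*4² + 5) - 270) = 9 + 1/(-4/(3*16 + 5) - 270) = 9 + 1/(-4/(48 + 5) - 270) = 9 + 1/(-4/53 - 270) = 9 + 1/(-14314/53) = 9 - 53/14314 = 128773/14314 ≈ 8.9963)
w*(113 - 440) = 128773*(113 - 440)/14314 = (128773/14314)*(-327) = -42108771/14314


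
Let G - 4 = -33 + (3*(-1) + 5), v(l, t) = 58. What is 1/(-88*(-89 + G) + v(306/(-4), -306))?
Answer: 1/10266 ≈ 9.7409e-5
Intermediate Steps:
G = -27 (G = 4 + (-33 + (3*(-1) + 5)) = 4 + (-33 + (-3 + 5)) = 4 + (-33 + 2) = 4 - 31 = -27)
1/(-88*(-89 + G) + v(306/(-4), -306)) = 1/(-88*(-89 - 27) + 58) = 1/(-88*(-116) + 58) = 1/(10208 + 58) = 1/10266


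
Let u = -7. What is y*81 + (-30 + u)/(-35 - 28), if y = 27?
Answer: 137818/63 ≈ 2187.6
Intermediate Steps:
y*81 + (-30 + u)/(-35 - 28) = 27*81 + (-30 - 7)/(-35 - 28) = 2187 - 37/(-63) = 2187 - 37*(-1/63) = 2187 + 37/63 = 137818/63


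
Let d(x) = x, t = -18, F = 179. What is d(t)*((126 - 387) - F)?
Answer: 7920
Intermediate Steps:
d(t)*((126 - 387) - F) = -18*((126 - 387) - 1*179) = -18*(-261 - 179) = -18*(-440) = 7920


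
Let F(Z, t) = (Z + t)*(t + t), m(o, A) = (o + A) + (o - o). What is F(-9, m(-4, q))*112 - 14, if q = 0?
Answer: 11634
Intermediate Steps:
m(o, A) = A + o (m(o, A) = (A + o) + 0 = A + o)
F(Z, t) = 2*t*(Z + t) (F(Z, t) = (Z + t)*(2*t) = 2*t*(Z + t))
F(-9, m(-4, q))*112 - 14 = (2*(0 - 4)*(-9 + (0 - 4)))*112 - 14 = (2*(-4)*(-9 - 4))*112 - 14 = (2*(-4)*(-13))*112 - 14 = 104*112 - 14 = 11648 - 14 = 11634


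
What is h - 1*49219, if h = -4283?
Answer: -53502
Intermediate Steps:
h - 1*49219 = -4283 - 1*49219 = -4283 - 49219 = -53502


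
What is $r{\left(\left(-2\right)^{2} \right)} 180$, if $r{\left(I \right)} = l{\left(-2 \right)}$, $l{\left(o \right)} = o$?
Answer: $-360$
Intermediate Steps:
$r{\left(I \right)} = -2$
$r{\left(\left(-2\right)^{2} \right)} 180 = \left(-2\right) 180 = -360$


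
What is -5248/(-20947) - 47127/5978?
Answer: -955796725/125221166 ≈ -7.6329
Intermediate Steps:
-5248/(-20947) - 47127/5978 = -5248*(-1/20947) - 47127*1/5978 = 5248/20947 - 47127/5978 = -955796725/125221166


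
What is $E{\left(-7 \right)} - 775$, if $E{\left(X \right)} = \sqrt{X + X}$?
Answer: $-775 + i \sqrt{14} \approx -775.0 + 3.7417 i$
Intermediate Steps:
$E{\left(X \right)} = \sqrt{2} \sqrt{X}$ ($E{\left(X \right)} = \sqrt{2 X} = \sqrt{2} \sqrt{X}$)
$E{\left(-7 \right)} - 775 = \sqrt{2} \sqrt{-7} - 775 = \sqrt{2} i \sqrt{7} - 775 = i \sqrt{14} - 775 = -775 + i \sqrt{14}$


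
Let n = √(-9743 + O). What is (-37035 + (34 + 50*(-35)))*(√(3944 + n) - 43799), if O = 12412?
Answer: 1697255049 - 38751*√(3944 + √2669) ≈ 1.6948e+9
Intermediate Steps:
n = √2669 (n = √(-9743 + 12412) = √2669 ≈ 51.662)
(-37035 + (34 + 50*(-35)))*(√(3944 + n) - 43799) = (-37035 + (34 + 50*(-35)))*(√(3944 + √2669) - 43799) = (-37035 + (34 - 1750))*(-43799 + √(3944 + √2669)) = (-37035 - 1716)*(-43799 + √(3944 + √2669)) = -38751*(-43799 + √(3944 + √2669)) = 1697255049 - 38751*√(3944 + √2669)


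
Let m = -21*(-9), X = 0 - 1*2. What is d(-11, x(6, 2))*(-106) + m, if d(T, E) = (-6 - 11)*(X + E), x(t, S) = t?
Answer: 7397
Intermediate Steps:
X = -2 (X = 0 - 2 = -2)
d(T, E) = 34 - 17*E (d(T, E) = (-6 - 11)*(-2 + E) = -17*(-2 + E) = 34 - 17*E)
m = 189
d(-11, x(6, 2))*(-106) + m = (34 - 17*6)*(-106) + 189 = (34 - 102)*(-106) + 189 = -68*(-106) + 189 = 7208 + 189 = 7397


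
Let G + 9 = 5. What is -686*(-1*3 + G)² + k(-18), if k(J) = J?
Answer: -33632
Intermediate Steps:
G = -4 (G = -9 + 5 = -4)
-686*(-1*3 + G)² + k(-18) = -686*(-1*3 - 4)² - 18 = -686*(-3 - 4)² - 18 = -686*(-7)² - 18 = -686*49 - 18 = -33614 - 18 = -33632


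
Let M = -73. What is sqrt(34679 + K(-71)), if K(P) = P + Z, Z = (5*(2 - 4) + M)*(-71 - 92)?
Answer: sqrt(48137) ≈ 219.40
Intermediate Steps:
Z = 13529 (Z = (5*(2 - 4) - 73)*(-71 - 92) = (5*(-2) - 73)*(-163) = (-10 - 73)*(-163) = -83*(-163) = 13529)
K(P) = 13529 + P (K(P) = P + 13529 = 13529 + P)
sqrt(34679 + K(-71)) = sqrt(34679 + (13529 - 71)) = sqrt(34679 + 13458) = sqrt(48137)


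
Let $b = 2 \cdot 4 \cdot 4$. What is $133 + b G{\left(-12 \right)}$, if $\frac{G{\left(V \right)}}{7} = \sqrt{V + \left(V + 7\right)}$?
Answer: $133 + 224 i \sqrt{17} \approx 133.0 + 923.58 i$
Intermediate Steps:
$G{\left(V \right)} = 7 \sqrt{7 + 2 V}$ ($G{\left(V \right)} = 7 \sqrt{V + \left(V + 7\right)} = 7 \sqrt{V + \left(7 + V\right)} = 7 \sqrt{7 + 2 V}$)
$b = 32$ ($b = 8 \cdot 4 = 32$)
$133 + b G{\left(-12 \right)} = 133 + 32 \cdot 7 \sqrt{7 + 2 \left(-12\right)} = 133 + 32 \cdot 7 \sqrt{7 - 24} = 133 + 32 \cdot 7 \sqrt{-17} = 133 + 32 \cdot 7 i \sqrt{17} = 133 + 224 i \sqrt{17}$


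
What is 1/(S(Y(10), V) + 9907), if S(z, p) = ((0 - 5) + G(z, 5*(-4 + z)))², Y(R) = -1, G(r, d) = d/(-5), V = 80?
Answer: 1/9907 ≈ 0.00010094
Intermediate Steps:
G(r, d) = -d/5 (G(r, d) = d*(-⅕) = -d/5)
S(z, p) = (-1 - z)² (S(z, p) = ((0 - 5) - (-4 + z))² = (-5 - (-20 + 5*z)/5)² = (-5 + (4 - z))² = (-1 - z)²)
1/(S(Y(10), V) + 9907) = 1/((1 - 1)² + 9907) = 1/(0² + 9907) = 1/(0 + 9907) = 1/9907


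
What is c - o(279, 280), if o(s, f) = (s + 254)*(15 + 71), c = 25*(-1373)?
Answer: -80163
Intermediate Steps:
c = -34325
o(s, f) = 21844 + 86*s (o(s, f) = (254 + s)*86 = 21844 + 86*s)
c - o(279, 280) = -34325 - (21844 + 86*279) = -34325 - (21844 + 23994) = -34325 - 1*45838 = -34325 - 45838 = -80163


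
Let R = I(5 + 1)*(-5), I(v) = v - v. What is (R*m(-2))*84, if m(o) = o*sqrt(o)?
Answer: 0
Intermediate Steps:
I(v) = 0
m(o) = o**(3/2)
R = 0 (R = 0*(-5) = 0)
(R*m(-2))*84 = (0*(-2)**(3/2))*84 = (0*(-2*I*sqrt(2)))*84 = 0*84 = 0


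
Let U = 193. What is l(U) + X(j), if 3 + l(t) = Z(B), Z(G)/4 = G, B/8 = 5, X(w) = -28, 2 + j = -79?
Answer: 129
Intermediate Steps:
j = -81 (j = -2 - 79 = -81)
B = 40 (B = 8*5 = 40)
Z(G) = 4*G
l(t) = 157 (l(t) = -3 + 4*40 = -3 + 160 = 157)
l(U) + X(j) = 157 - 28 = 129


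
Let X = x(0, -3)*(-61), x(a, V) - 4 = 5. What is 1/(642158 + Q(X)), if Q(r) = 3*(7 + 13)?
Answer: 1/642218 ≈ 1.5571e-6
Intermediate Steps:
x(a, V) = 9 (x(a, V) = 4 + 5 = 9)
X = -549 (X = 9*(-61) = -549)
Q(r) = 60 (Q(r) = 3*20 = 60)
1/(642158 + Q(X)) = 1/(642158 + 60) = 1/642218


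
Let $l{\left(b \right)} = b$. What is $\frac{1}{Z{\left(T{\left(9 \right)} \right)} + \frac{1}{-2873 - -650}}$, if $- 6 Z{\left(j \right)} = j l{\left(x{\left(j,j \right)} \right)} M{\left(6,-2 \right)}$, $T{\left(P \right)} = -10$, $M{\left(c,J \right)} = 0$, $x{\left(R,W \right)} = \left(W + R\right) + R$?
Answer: $-2223$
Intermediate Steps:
$x{\left(R,W \right)} = W + 2 R$ ($x{\left(R,W \right)} = \left(R + W\right) + R = W + 2 R$)
$Z{\left(j \right)} = 0$ ($Z{\left(j \right)} = - \frac{j \left(j + 2 j\right) 0}{6} = - \frac{j 3 j 0}{6} = - \frac{3 j^{2} \cdot 0}{6} = \left(- \frac{1}{6}\right) 0 = 0$)
$\frac{1}{Z{\left(T{\left(9 \right)} \right)} + \frac{1}{-2873 - -650}} = \frac{1}{0 + \frac{1}{-2873 - -650}} = \frac{1}{0 + \frac{1}{-2873 + 650}} = \frac{1}{0 + \frac{1}{-2223}} = \frac{1}{0 - \frac{1}{2223}} = \frac{1}{- \frac{1}{2223}} = -2223$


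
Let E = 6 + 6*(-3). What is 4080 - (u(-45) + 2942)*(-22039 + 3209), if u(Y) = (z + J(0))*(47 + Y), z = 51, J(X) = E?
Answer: 56870680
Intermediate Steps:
E = -12 (E = 6 - 18 = -12)
J(X) = -12
u(Y) = 1833 + 39*Y (u(Y) = (51 - 12)*(47 + Y) = 39*(47 + Y) = 1833 + 39*Y)
4080 - (u(-45) + 2942)*(-22039 + 3209) = 4080 - ((1833 + 39*(-45)) + 2942)*(-22039 + 3209) = 4080 - ((1833 - 1755) + 2942)*(-18830) = 4080 - (78 + 2942)*(-18830) = 4080 - 3020*(-18830) = 4080 - 1*(-56866600) = 4080 + 56866600 = 56870680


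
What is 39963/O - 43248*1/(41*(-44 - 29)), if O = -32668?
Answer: 1293216405/97775324 ≈ 13.226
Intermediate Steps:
39963/O - 43248*1/(41*(-44 - 29)) = 39963/(-32668) - 43248*1/(41*(-44 - 29)) = 39963*(-1/32668) - 43248/(41*(-73)) = -39963/32668 - 43248/(-2993) = -39963/32668 - 43248*(-1/2993) = -39963/32668 + 43248/2993 = 1293216405/97775324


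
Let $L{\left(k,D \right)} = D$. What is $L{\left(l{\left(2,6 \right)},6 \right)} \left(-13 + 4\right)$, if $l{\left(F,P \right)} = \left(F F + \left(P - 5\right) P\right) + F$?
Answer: $-54$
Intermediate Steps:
$l{\left(F,P \right)} = F + F^{2} + P \left(-5 + P\right)$ ($l{\left(F,P \right)} = \left(F^{2} + \left(P - 5\right) P\right) + F = \left(F^{2} + \left(-5 + P\right) P\right) + F = \left(F^{2} + P \left(-5 + P\right)\right) + F = F + F^{2} + P \left(-5 + P\right)$)
$L{\left(l{\left(2,6 \right)},6 \right)} \left(-13 + 4\right) = 6 \left(-13 + 4\right) = 6 \left(-9\right) = -54$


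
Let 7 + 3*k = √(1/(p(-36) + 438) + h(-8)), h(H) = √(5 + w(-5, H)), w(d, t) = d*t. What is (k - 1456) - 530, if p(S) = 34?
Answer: -5965/3 + √(118 + 167088*√5)/708 ≈ -1987.5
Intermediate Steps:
h(H) = √(5 - 5*H)
k = -7/3 + √(1/472 + 3*√5)/3 (k = -7/3 + √(1/(34 + 438) + √(5 - 5*(-8)))/3 = -7/3 + √(1/472 + √(5 + 40))/3 = -7/3 + √(1/472 + √45)/3 = -7/3 + √(1/472 + 3*√5)/3 ≈ -1.4699)
(k - 1456) - 530 = ((-7/3 + √(118 + 167088*√5)/708) - 1456) - 530 = (-4375/3 + √(118 + 167088*√5)/708) - 530 = -5965/3 + √(118 + 167088*√5)/708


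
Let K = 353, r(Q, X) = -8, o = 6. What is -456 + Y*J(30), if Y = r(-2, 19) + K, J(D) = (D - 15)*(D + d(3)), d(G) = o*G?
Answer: 247944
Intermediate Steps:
d(G) = 6*G
J(D) = (-15 + D)*(18 + D) (J(D) = (D - 15)*(D + 6*3) = (-15 + D)*(D + 18) = (-15 + D)*(18 + D))
Y = 345 (Y = -8 + 353 = 345)
-456 + Y*J(30) = -456 + 345*(-270 + 30² + 3*30) = -456 + 345*(-270 + 900 + 90) = -456 + 345*720 = -456 + 248400 = 247944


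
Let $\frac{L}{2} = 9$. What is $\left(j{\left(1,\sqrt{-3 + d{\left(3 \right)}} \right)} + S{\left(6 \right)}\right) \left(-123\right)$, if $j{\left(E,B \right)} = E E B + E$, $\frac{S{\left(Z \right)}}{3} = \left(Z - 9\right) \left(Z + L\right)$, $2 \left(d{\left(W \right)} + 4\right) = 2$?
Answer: $26445 - 123 i \sqrt{6} \approx 26445.0 - 301.29 i$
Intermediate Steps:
$L = 18$ ($L = 2 \cdot 9 = 18$)
$d{\left(W \right)} = -3$ ($d{\left(W \right)} = -4 + \frac{1}{2} \cdot 2 = -4 + 1 = -3$)
$S{\left(Z \right)} = 3 \left(-9 + Z\right) \left(18 + Z\right)$ ($S{\left(Z \right)} = 3 \left(Z - 9\right) \left(Z + 18\right) = 3 \left(-9 + Z\right) \left(18 + Z\right)$)
$j{\left(E,B \right)} = E + B E^{2}$ ($j{\left(E,B \right)} = E^{2} B + E = B E^{2} + E = E + B E^{2}$)
$\left(j{\left(1,\sqrt{-3 + d{\left(3 \right)}} \right)} + S{\left(6 \right)}\right) \left(-123\right) = \left(1 \left(1 + \sqrt{-3 - 3} \cdot 1\right) + \left(-486 + 3 \cdot 6^{2} + 27 \cdot 6\right)\right) \left(-123\right) = \left(1 \left(1 + \sqrt{-6} \cdot 1\right) + \left(-486 + 3 \cdot 36 + 162\right)\right) \left(-123\right) = \left(1 \left(1 + i \sqrt{6} \cdot 1\right) + \left(-486 + 108 + 162\right)\right) \left(-123\right) = \left(1 \left(1 + i \sqrt{6}\right) - 216\right) \left(-123\right) = \left(\left(1 + i \sqrt{6}\right) - 216\right) \left(-123\right) = \left(-215 + i \sqrt{6}\right) \left(-123\right) = 26445 - 123 i \sqrt{6}$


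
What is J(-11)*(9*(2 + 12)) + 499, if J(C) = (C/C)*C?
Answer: -887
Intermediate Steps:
J(C) = C (J(C) = 1*C = C)
J(-11)*(9*(2 + 12)) + 499 = -99*(2 + 12) + 499 = -99*14 + 499 = -11*126 + 499 = -1386 + 499 = -887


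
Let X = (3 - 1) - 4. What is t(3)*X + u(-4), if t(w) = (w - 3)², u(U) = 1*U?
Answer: -4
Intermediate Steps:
u(U) = U
X = -2 (X = 2 - 4 = -2)
t(w) = (-3 + w)²
t(3)*X + u(-4) = (-3 + 3)²*(-2) - 4 = 0²*(-2) - 4 = 0*(-2) - 4 = 0 - 4 = -4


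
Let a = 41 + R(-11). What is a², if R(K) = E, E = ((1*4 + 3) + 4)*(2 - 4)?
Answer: 361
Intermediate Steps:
E = -22 (E = ((4 + 3) + 4)*(-2) = (7 + 4)*(-2) = 11*(-2) = -22)
R(K) = -22
a = 19 (a = 41 - 22 = 19)
a² = 19² = 361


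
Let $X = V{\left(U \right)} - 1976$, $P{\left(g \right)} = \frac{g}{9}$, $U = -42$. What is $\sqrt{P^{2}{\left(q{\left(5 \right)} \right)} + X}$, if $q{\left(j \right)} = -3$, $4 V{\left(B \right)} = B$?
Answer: $\frac{i \sqrt{71510}}{6} \approx 44.569 i$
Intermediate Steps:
$V{\left(B \right)} = \frac{B}{4}$
$P{\left(g \right)} = \frac{g}{9}$ ($P{\left(g \right)} = g \frac{1}{9} = \frac{g}{9}$)
$X = - \frac{3973}{2}$ ($X = \frac{1}{4} \left(-42\right) - 1976 = - \frac{21}{2} - 1976 = - \frac{3973}{2} \approx -1986.5$)
$\sqrt{P^{2}{\left(q{\left(5 \right)} \right)} + X} = \sqrt{\left(\frac{1}{9} \left(-3\right)\right)^{2} - \frac{3973}{2}} = \sqrt{\left(- \frac{1}{3}\right)^{2} - \frac{3973}{2}} = \sqrt{\frac{1}{9} - \frac{3973}{2}} = \sqrt{- \frac{35755}{18}} = \frac{i \sqrt{71510}}{6}$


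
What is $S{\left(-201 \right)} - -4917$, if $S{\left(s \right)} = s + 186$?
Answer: $4902$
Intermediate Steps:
$S{\left(s \right)} = 186 + s$
$S{\left(-201 \right)} - -4917 = \left(186 - 201\right) - -4917 = -15 + 4917 = 4902$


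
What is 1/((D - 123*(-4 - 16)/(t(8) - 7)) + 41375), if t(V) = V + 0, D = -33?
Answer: 1/43802 ≈ 2.2830e-5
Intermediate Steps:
t(V) = V
1/((D - 123*(-4 - 16)/(t(8) - 7)) + 41375) = 1/((-33 - 123*(-4 - 16)/(8 - 7)) + 41375) = 1/((-33 - (-2460)/1) + 41375) = 1/((-33 - (-2460)) + 41375) = 1/((-33 - 123*(-20)) + 41375) = 1/((-33 + 2460) + 41375) = 1/(2427 + 41375) = 1/43802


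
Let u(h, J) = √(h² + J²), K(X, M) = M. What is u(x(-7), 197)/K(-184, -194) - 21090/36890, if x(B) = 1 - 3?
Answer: -2109/3689 - √38813/194 ≈ -1.5872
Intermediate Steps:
x(B) = -2
u(h, J) = √(J² + h²)
u(x(-7), 197)/K(-184, -194) - 21090/36890 = √(197² + (-2)²)/(-194) - 21090/36890 = √(38809 + 4)*(-1/194) - 21090*1/36890 = √38813*(-1/194) - 2109/3689 = -√38813/194 - 2109/3689 = -2109/3689 - √38813/194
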